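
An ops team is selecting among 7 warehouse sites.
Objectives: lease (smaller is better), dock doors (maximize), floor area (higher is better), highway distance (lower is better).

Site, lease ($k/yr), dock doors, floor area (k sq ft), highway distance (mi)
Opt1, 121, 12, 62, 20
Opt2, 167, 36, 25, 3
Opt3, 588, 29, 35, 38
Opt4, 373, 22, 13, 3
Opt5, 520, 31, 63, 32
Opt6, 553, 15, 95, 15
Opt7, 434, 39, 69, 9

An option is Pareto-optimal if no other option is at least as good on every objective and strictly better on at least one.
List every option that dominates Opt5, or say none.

Opt7: lease 434≤520, dock doors 39≥31, floor area 69≥63, highway distance 9≤32 — dominates Opt5.
Others (Opt1, Opt2, Opt3, Opt4, Opt6) are each worse than Opt5 on at least one objective.

Opt7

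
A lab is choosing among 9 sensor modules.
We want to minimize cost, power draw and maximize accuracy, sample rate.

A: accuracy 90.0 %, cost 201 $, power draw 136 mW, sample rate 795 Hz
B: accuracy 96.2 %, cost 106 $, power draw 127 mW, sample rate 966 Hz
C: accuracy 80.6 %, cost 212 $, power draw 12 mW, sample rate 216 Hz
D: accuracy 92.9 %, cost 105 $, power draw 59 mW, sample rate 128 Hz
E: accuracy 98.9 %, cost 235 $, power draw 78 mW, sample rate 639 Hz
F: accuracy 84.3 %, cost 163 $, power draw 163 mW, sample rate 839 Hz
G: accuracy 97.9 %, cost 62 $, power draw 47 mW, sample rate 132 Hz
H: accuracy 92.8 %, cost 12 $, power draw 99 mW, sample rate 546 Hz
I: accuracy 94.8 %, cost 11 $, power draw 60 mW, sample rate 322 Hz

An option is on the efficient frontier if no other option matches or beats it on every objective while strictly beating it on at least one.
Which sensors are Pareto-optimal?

B, C, E, G, H, I

A: dominated by B (accuracy 96.2≥90.0, cost 106≤201, power draw 127≤136, sample rate 966≥795).
B: not dominated (best sample rate).
C: not dominated (best power draw).
D: dominated by G (accuracy 97.9≥92.9, cost 62≤105, power draw 47≤59, sample rate 132≥128).
E: not dominated (best accuracy).
F: dominated by B (accuracy 96.2≥84.3, cost 106≤163, power draw 127≤163, sample rate 966≥839).
G: not dominated.
H: not dominated.
I: not dominated (best cost).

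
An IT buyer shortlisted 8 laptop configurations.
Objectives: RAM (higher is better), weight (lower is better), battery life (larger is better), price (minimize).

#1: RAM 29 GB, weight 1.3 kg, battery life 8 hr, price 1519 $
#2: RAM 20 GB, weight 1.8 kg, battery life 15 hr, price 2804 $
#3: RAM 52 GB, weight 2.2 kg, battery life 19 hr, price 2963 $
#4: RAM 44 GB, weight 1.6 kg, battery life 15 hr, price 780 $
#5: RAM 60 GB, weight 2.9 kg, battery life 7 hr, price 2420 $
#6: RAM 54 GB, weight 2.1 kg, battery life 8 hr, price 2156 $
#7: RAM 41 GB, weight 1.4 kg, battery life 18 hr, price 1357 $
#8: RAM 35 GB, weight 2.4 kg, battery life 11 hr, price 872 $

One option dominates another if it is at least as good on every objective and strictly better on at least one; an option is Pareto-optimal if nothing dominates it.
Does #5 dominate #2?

No

#5 vs #2: #5 is worse on weight (2.9 vs 1.8), so it does not dominate #2.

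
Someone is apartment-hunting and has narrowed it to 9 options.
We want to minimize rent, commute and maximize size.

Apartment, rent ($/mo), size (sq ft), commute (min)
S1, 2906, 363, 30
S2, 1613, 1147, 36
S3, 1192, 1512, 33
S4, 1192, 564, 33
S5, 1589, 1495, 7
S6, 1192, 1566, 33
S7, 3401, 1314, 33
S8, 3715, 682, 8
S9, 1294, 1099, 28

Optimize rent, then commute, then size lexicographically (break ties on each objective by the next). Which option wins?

First minimize rent: best is 1192, kept {S3, S4, S6}.
Then minimize commute: best is 33, kept {S3, S4, S6}.
Then maximize size: best is 1566, kept {S6}.

S6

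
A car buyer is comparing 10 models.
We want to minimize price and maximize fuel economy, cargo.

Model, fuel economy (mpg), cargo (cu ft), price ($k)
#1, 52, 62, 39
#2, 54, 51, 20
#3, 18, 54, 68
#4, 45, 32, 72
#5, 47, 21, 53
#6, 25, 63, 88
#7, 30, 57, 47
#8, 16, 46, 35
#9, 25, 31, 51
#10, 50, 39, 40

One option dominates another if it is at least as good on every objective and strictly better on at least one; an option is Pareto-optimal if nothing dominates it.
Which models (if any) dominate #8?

#2: fuel economy 54≥16, cargo 51≥46, price 20≤35 — dominates #8.
Others (#1, #3, #4, #5, #6, #7, #9, #10) are each worse than #8 on at least one objective.

#2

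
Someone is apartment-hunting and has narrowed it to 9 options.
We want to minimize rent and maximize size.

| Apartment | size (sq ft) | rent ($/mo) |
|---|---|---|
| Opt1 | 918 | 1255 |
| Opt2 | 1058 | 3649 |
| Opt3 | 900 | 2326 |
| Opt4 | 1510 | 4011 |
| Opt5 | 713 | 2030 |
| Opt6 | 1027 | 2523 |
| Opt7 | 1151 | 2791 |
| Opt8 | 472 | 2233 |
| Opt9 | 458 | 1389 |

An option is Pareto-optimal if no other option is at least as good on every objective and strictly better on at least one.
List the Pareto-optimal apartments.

Opt1: not dominated (best rent).
Opt2: dominated by Opt7 (size 1151≥1058, rent 2791≤3649).
Opt3: dominated by Opt1 (size 918≥900, rent 1255≤2326).
Opt4: not dominated (best size).
Opt5: dominated by Opt1 (size 918≥713, rent 1255≤2030).
Opt6: not dominated.
Opt7: not dominated.
Opt8: dominated by Opt1 (size 918≥472, rent 1255≤2233).
Opt9: dominated by Opt1 (size 918≥458, rent 1255≤1389).

Opt1, Opt4, Opt6, Opt7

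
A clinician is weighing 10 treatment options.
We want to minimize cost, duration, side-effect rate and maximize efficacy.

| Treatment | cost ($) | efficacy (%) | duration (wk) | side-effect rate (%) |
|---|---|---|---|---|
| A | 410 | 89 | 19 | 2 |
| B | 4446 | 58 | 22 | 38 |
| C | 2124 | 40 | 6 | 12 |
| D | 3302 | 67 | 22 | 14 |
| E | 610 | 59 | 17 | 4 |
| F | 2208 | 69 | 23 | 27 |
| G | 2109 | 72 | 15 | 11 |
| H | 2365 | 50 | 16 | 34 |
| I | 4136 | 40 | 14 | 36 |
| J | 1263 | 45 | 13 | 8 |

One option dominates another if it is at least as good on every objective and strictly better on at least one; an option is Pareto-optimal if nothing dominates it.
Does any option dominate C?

A: worse on duration (19 vs 6).
B: worse on cost (4446 vs 2124).
D: worse on cost (3302 vs 2124).
E: worse on duration (17 vs 6).
F: worse on cost (2208 vs 2124).
G: worse on duration (15 vs 6).
H: worse on cost (2365 vs 2124).
I: worse on cost (4136 vs 2124).
J: worse on duration (13 vs 6).
No option is at least as good as C on every objective and strictly better on one.

No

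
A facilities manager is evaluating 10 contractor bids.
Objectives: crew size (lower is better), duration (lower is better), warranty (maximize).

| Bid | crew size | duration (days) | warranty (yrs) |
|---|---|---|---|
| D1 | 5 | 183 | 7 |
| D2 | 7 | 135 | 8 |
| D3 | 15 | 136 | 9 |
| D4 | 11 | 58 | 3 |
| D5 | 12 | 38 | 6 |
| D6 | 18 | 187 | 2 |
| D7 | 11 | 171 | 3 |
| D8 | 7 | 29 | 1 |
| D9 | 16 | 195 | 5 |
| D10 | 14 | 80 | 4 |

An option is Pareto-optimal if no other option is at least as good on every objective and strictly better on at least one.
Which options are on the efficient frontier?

D1, D2, D3, D4, D5, D8

D1: not dominated (best crew size).
D2: not dominated.
D3: not dominated (best warranty).
D4: not dominated.
D5: not dominated.
D6: dominated by D1 (crew size 5≤18, duration 183≤187, warranty 7≥2).
D7: dominated by D2 (crew size 7≤11, duration 135≤171, warranty 8≥3).
D8: not dominated (best duration).
D9: dominated by D1 (crew size 5≤16, duration 183≤195, warranty 7≥5).
D10: dominated by D5 (crew size 12≤14, duration 38≤80, warranty 6≥4).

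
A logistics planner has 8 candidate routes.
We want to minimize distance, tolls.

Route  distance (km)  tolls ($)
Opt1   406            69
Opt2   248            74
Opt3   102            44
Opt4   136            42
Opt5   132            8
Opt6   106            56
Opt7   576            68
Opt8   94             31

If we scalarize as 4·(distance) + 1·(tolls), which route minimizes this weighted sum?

Opt8

Opt1: 4·406 + 1·69 = 1693
Opt2: 4·248 + 1·74 = 1066
Opt3: 4·102 + 1·44 = 452
Opt4: 4·136 + 1·42 = 586
Opt5: 4·132 + 1·8 = 536
Opt6: 4·106 + 1·56 = 480
Opt7: 4·576 + 1·68 = 2372
Opt8: 4·94 + 1·31 = 407
Lowest: Opt8 at 407.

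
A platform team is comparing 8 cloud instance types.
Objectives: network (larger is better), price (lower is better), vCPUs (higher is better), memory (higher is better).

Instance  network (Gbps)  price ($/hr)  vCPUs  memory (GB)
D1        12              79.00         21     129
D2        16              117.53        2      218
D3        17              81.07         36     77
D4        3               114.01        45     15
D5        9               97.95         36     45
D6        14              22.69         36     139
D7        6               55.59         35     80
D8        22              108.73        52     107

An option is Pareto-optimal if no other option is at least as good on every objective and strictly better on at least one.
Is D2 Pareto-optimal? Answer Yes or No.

D1: worse on network (12 vs 16).
D3: worse on memory (77 vs 218).
D4: worse on network (3 vs 16).
D5: worse on network (9 vs 16).
D6: worse on network (14 vs 16).
D7: worse on network (6 vs 16).
D8: worse on memory (107 vs 218).
No option is at least as good as D2 on every objective and strictly better on one.

Yes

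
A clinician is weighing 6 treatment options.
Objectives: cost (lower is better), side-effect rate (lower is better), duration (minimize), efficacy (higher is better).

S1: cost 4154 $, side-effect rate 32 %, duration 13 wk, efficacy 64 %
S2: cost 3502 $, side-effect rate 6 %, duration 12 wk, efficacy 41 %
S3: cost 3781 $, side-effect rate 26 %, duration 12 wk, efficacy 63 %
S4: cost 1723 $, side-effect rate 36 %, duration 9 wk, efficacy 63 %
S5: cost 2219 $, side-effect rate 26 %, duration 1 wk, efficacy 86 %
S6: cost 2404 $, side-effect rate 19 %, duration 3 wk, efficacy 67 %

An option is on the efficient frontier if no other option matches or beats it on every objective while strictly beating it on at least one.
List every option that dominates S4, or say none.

S1: worse on cost (4154 vs 1723).
S2: worse on cost (3502 vs 1723).
S3: worse on cost (3781 vs 1723).
S5: worse on cost (2219 vs 1723).
S6: worse on cost (2404 vs 1723).
No option dominates S4.

none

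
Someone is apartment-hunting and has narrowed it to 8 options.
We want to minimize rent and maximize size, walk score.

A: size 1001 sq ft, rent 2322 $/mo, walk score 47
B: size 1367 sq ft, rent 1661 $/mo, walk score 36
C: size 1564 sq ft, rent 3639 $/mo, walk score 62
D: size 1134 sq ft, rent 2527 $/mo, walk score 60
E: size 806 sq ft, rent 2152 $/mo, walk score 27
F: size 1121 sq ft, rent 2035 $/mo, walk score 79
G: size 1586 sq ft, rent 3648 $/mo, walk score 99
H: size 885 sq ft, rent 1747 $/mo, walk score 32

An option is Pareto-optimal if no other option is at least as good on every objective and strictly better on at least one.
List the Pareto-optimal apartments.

B, C, D, F, G

A: dominated by F (size 1121≥1001, rent 2035≤2322, walk score 79≥47).
B: not dominated (best rent).
C: not dominated.
D: not dominated.
E: dominated by B (size 1367≥806, rent 1661≤2152, walk score 36≥27).
F: not dominated.
G: not dominated (best size).
H: dominated by B (size 1367≥885, rent 1661≤1747, walk score 36≥32).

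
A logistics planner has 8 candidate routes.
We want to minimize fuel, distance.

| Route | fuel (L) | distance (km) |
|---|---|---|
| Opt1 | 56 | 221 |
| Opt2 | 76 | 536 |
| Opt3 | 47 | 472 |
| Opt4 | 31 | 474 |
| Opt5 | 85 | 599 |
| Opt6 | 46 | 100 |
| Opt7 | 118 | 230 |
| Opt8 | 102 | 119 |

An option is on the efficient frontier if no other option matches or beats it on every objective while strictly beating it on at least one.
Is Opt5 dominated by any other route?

Yes

Opt1 vs Opt5: fuel 56≤85, distance 221≤599 — Opt1 is at least as good on every objective and strictly better on at least one, so Opt1 dominates Opt5.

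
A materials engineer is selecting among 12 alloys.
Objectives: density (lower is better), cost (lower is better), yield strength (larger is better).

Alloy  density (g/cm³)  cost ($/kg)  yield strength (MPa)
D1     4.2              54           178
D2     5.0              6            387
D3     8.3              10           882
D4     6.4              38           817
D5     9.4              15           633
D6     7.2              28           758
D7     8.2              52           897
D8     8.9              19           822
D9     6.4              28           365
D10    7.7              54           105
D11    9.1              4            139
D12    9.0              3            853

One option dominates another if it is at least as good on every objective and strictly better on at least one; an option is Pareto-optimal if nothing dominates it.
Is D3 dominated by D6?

D6 vs D3: D6 is worse on cost (28 vs 10), so it does not dominate D3.

No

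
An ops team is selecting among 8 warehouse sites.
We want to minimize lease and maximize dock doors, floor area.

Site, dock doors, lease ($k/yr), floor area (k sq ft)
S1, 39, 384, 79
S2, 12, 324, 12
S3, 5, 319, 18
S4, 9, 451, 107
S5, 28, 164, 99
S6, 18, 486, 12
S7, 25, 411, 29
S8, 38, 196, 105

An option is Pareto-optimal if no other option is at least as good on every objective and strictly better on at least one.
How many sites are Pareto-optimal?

S1: not dominated (best dock doors).
S2: dominated by S5 (dock doors 28≥12, lease 164≤324, floor area 99≥12).
S3: dominated by S5 (dock doors 28≥5, lease 164≤319, floor area 99≥18).
S4: not dominated (best floor area).
S5: not dominated (best lease).
S6: dominated by S1 (dock doors 39≥18, lease 384≤486, floor area 79≥12).
S7: dominated by S1 (dock doors 39≥25, lease 384≤411, floor area 79≥29).
S8: not dominated.
Pareto-optimal: S1, S4, S5, S8 → 4.

4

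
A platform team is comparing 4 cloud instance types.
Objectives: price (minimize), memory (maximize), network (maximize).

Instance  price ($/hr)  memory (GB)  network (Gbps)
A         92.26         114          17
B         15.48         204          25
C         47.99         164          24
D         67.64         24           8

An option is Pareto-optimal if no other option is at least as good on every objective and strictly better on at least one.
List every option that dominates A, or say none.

B, C

B: price 15.48≤92.26, memory 204≥114, network 25≥17 — dominates A.
C: price 47.99≤92.26, memory 164≥114, network 24≥17 — dominates A.
Others (D) are each worse than A on at least one objective.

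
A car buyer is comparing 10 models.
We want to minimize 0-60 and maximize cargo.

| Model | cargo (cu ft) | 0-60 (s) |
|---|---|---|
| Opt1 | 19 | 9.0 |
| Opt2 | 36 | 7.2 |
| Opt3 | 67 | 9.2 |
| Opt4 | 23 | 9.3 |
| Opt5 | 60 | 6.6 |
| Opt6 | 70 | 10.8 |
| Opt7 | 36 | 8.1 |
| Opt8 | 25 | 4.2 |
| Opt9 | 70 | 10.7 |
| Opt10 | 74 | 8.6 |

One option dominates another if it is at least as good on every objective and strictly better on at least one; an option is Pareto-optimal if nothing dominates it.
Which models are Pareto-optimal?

Opt5, Opt8, Opt10

Opt1: dominated by Opt2 (cargo 36≥19, 0-60 7.2≤9.0).
Opt2: dominated by Opt5 (cargo 60≥36, 0-60 6.6≤7.2).
Opt3: dominated by Opt10 (cargo 74≥67, 0-60 8.6≤9.2).
Opt4: dominated by Opt2 (cargo 36≥23, 0-60 7.2≤9.3).
Opt5: not dominated.
Opt6: dominated by Opt9 (cargo 70≥70, 0-60 10.7≤10.8).
Opt7: dominated by Opt2 (cargo 36≥36, 0-60 7.2≤8.1).
Opt8: not dominated (best 0-60).
Opt9: dominated by Opt10 (cargo 74≥70, 0-60 8.6≤10.7).
Opt10: not dominated (best cargo).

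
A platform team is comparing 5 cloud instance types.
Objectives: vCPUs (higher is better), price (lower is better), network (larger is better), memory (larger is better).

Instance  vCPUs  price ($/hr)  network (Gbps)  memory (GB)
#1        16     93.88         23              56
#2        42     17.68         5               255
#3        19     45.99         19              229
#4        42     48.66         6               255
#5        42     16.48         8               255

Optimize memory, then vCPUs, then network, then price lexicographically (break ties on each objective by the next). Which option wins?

First maximize memory: best is 255, kept {#2, #4, #5}.
Then maximize vCPUs: best is 42, kept {#2, #4, #5}.
Then maximize network: best is 8, kept {#5}.

#5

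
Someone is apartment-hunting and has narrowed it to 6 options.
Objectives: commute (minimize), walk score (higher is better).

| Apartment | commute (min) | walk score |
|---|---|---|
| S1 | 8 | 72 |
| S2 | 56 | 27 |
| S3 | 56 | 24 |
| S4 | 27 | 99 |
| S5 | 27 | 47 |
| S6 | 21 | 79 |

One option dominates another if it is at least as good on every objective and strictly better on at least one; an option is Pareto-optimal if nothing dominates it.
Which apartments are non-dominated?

S1, S4, S6

S1: not dominated (best commute).
S2: dominated by S1 (commute 8≤56, walk score 72≥27).
S3: dominated by S1 (commute 8≤56, walk score 72≥24).
S4: not dominated (best walk score).
S5: dominated by S1 (commute 8≤27, walk score 72≥47).
S6: not dominated.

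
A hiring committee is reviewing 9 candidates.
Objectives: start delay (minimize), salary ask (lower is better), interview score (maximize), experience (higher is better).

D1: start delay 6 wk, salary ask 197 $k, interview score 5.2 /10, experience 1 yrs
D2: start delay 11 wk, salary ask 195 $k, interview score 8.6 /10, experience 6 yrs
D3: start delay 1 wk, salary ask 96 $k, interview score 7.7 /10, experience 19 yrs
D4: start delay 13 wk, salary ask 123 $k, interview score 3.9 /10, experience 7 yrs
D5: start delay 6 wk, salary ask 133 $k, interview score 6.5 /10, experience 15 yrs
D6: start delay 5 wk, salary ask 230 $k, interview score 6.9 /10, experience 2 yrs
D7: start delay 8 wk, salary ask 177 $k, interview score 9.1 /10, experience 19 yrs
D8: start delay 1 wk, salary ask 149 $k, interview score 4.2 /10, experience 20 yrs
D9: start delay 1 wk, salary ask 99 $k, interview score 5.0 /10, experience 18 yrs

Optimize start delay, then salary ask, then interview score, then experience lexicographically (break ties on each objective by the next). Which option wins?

D3

First minimize start delay: best is 1, kept {D3, D8, D9}.
Then minimize salary ask: best is 96, kept {D3}.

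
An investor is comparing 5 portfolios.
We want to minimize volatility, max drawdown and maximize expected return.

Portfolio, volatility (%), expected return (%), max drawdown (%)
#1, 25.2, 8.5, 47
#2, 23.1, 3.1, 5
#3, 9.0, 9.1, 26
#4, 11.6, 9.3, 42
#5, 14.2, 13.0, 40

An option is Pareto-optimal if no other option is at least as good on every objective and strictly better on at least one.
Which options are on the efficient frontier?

#2, #3, #4, #5

#1: dominated by #3 (volatility 9.0≤25.2, expected return 9.1≥8.5, max drawdown 26≤47).
#2: not dominated (best max drawdown).
#3: not dominated (best volatility).
#4: not dominated.
#5: not dominated (best expected return).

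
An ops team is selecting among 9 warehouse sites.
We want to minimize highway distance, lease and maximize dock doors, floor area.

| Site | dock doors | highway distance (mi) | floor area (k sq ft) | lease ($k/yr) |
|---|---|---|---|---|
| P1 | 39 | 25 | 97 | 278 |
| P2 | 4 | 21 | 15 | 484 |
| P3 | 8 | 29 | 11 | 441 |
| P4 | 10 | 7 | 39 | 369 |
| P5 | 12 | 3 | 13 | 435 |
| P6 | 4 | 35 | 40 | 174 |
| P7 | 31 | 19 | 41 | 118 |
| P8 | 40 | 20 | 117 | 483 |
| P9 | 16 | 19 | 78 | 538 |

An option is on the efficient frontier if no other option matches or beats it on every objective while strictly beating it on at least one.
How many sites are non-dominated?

P1: not dominated.
P2: dominated by P4 (dock doors 10≥4, highway distance 7≤21, floor area 39≥15, lease 369≤484).
P3: dominated by P1 (dock doors 39≥8, highway distance 25≤29, floor area 97≥11, lease 278≤441).
P4: not dominated.
P5: not dominated (best highway distance).
P6: dominated by P7 (dock doors 31≥4, highway distance 19≤35, floor area 41≥40, lease 118≤174).
P7: not dominated (best lease).
P8: not dominated (best dock doors).
P9: not dominated.
Pareto-optimal: P1, P4, P5, P7, P8, P9 → 6.

6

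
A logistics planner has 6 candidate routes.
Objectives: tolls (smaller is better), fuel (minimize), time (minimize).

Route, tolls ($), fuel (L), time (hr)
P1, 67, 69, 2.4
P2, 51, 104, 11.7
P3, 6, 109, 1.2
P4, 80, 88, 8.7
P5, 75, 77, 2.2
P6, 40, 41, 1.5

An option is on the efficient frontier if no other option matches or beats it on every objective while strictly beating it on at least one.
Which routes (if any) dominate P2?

P6: tolls 40≤51, fuel 41≤104, time 1.5≤11.7 — dominates P2.
Others (P1, P3, P4, P5) are each worse than P2 on at least one objective.

P6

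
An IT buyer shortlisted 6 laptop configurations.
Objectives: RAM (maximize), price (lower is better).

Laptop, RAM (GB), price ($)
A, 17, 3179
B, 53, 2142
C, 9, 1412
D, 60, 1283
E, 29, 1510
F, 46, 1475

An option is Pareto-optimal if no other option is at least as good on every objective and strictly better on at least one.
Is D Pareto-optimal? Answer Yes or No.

A: worse on RAM (17 vs 60).
B: worse on RAM (53 vs 60).
C: worse on RAM (9 vs 60).
E: worse on RAM (29 vs 60).
F: worse on RAM (46 vs 60).
No option is at least as good as D on every objective and strictly better on one.

Yes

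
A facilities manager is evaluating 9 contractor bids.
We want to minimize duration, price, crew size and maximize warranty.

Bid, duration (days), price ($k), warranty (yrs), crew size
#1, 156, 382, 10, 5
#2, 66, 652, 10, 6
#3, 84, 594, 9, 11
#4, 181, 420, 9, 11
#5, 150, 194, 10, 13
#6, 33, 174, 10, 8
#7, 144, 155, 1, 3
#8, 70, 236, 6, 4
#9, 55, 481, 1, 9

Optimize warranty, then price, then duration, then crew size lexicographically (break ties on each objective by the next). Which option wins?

#6

First maximize warranty: best is 10, kept {#1, #2, #5, #6}.
Then minimize price: best is 174, kept {#6}.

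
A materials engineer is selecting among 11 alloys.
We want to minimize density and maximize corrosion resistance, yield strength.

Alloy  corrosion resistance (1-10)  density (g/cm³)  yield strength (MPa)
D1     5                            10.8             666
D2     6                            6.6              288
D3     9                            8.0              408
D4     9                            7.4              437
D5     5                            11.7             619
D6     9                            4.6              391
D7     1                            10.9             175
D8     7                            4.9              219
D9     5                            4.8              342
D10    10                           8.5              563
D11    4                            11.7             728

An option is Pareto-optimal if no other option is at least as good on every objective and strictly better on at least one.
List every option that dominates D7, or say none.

D1, D2, D3, D4, D6, D8, D9, D10

D1: corrosion resistance 5≥1, density 10.8≤10.9, yield strength 666≥175 — dominates D7.
D2: corrosion resistance 6≥1, density 6.6≤10.9, yield strength 288≥175 — dominates D7.
D3: corrosion resistance 9≥1, density 8.0≤10.9, yield strength 408≥175 — dominates D7.
D4: corrosion resistance 9≥1, density 7.4≤10.9, yield strength 437≥175 — dominates D7.
D6: corrosion resistance 9≥1, density 4.6≤10.9, yield strength 391≥175 — dominates D7.
D8: corrosion resistance 7≥1, density 4.9≤10.9, yield strength 219≥175 — dominates D7.
D9: corrosion resistance 5≥1, density 4.8≤10.9, yield strength 342≥175 — dominates D7.
D10: corrosion resistance 10≥1, density 8.5≤10.9, yield strength 563≥175 — dominates D7.
Others (D5, D11) are each worse than D7 on at least one objective.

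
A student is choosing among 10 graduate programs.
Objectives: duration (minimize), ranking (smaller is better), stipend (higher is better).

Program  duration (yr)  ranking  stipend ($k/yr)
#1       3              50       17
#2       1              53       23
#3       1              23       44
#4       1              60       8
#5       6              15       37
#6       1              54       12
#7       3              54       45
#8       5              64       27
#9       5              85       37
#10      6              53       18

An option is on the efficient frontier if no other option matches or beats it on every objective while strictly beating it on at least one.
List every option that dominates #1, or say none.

#3: duration 1≤3, ranking 23≤50, stipend 44≥17 — dominates #1.
Others (#2, #4, #5, #6, #7, #8, #9, #10) are each worse than #1 on at least one objective.

#3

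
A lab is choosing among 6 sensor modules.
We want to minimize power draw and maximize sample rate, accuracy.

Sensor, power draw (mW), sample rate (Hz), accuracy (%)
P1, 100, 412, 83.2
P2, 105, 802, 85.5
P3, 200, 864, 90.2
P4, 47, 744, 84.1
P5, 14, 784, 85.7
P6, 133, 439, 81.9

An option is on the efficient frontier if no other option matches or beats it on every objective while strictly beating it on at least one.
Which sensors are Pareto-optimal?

P2, P3, P5

P1: dominated by P4 (power draw 47≤100, sample rate 744≥412, accuracy 84.1≥83.2).
P2: not dominated.
P3: not dominated (best sample rate).
P4: dominated by P5 (power draw 14≤47, sample rate 784≥744, accuracy 85.7≥84.1).
P5: not dominated (best power draw).
P6: dominated by P2 (power draw 105≤133, sample rate 802≥439, accuracy 85.5≥81.9).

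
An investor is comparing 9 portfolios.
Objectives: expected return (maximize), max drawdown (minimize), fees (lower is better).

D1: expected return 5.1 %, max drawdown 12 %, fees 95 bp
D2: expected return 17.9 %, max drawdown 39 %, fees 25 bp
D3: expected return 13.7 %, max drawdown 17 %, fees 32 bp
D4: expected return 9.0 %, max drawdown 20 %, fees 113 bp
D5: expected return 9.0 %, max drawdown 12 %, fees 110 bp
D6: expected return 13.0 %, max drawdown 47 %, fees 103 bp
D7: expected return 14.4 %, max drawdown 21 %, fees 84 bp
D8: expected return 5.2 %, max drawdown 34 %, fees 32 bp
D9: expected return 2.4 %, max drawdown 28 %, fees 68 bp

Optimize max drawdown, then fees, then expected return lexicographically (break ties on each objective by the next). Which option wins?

First minimize max drawdown: best is 12, kept {D1, D5}.
Then minimize fees: best is 95, kept {D1}.

D1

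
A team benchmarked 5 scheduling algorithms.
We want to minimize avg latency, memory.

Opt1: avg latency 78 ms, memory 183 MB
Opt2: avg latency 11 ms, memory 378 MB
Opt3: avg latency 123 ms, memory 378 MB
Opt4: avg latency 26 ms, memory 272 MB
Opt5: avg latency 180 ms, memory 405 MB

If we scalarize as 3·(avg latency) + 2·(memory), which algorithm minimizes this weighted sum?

Opt1

Opt1: 3·78 + 2·183 = 600
Opt2: 3·11 + 2·378 = 789
Opt3: 3·123 + 2·378 = 1125
Opt4: 3·26 + 2·272 = 622
Opt5: 3·180 + 2·405 = 1350
Lowest: Opt1 at 600.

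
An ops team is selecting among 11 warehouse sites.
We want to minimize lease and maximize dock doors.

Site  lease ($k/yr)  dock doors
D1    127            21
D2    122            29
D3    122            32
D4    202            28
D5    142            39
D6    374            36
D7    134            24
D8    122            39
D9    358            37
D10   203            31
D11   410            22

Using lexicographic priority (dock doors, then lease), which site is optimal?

First maximize dock doors: best is 39, kept {D5, D8}.
Then minimize lease: best is 122, kept {D8}.

D8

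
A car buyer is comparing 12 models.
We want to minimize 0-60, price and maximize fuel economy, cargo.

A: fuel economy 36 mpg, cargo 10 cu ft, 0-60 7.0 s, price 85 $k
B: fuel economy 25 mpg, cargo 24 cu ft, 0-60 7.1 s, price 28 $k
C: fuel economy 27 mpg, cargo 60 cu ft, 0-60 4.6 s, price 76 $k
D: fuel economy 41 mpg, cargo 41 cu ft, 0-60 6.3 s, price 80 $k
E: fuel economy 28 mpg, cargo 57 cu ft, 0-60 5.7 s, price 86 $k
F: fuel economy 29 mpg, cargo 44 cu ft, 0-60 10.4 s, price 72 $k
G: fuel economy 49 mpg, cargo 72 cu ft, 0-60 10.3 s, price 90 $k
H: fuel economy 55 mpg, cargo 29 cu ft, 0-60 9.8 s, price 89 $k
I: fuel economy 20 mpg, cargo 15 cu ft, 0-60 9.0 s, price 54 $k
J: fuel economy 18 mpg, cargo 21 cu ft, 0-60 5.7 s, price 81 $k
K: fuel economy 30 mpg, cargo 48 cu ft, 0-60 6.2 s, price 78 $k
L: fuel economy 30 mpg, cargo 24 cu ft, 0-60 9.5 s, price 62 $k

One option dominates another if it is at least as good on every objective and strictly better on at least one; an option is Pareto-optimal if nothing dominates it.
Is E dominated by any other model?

No

A: worse on cargo (10 vs 57).
B: worse on fuel economy (25 vs 28).
C: worse on fuel economy (27 vs 28).
D: worse on cargo (41 vs 57).
F: worse on cargo (44 vs 57).
G: worse on 0-60 (10.3 vs 5.7).
H: worse on cargo (29 vs 57).
I: worse on fuel economy (20 vs 28).
J: worse on fuel economy (18 vs 28).
K: worse on cargo (48 vs 57).
L: worse on cargo (24 vs 57).
No option is at least as good as E on every objective and strictly better on one.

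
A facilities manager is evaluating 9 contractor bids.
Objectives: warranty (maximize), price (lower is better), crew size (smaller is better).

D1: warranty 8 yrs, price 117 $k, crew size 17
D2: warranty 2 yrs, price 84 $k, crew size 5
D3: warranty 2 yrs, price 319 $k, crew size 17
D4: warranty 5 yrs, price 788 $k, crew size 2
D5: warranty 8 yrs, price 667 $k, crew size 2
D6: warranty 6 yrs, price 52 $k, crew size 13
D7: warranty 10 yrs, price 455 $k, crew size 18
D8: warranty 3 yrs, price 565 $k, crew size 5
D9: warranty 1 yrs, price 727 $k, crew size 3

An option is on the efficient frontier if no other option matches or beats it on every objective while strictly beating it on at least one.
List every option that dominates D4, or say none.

D5

D5: warranty 8≥5, price 667≤788, crew size 2≤2 — dominates D4.
Others (D1, D2, D3, D6, D7, D8, D9) are each worse than D4 on at least one objective.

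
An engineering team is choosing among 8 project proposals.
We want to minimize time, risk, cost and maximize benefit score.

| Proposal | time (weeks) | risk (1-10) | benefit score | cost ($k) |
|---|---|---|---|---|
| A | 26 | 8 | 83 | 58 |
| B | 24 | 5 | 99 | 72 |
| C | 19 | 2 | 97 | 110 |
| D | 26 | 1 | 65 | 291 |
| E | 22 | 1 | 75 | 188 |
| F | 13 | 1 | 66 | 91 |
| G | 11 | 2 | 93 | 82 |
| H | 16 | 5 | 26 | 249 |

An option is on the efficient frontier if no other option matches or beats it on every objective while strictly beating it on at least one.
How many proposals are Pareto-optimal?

A: not dominated (best cost).
B: not dominated (best benefit score).
C: not dominated.
D: dominated by E (time 22≤26, risk 1≤1, benefit score 75≥65, cost 188≤291).
E: not dominated.
F: not dominated.
G: not dominated (best time).
H: dominated by F (time 13≤16, risk 1≤5, benefit score 66≥26, cost 91≤249).
Pareto-optimal: A, B, C, E, F, G → 6.

6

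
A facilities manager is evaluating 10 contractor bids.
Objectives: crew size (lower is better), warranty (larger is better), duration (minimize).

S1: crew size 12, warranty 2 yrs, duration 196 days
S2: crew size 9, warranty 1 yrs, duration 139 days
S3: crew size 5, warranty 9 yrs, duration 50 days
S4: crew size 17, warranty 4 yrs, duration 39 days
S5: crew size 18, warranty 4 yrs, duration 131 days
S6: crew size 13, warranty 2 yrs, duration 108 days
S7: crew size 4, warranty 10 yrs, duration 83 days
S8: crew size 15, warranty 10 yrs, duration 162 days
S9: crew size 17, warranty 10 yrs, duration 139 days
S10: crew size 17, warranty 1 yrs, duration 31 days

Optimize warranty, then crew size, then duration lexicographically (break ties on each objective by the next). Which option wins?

S7

First maximize warranty: best is 10, kept {S7, S8, S9}.
Then minimize crew size: best is 4, kept {S7}.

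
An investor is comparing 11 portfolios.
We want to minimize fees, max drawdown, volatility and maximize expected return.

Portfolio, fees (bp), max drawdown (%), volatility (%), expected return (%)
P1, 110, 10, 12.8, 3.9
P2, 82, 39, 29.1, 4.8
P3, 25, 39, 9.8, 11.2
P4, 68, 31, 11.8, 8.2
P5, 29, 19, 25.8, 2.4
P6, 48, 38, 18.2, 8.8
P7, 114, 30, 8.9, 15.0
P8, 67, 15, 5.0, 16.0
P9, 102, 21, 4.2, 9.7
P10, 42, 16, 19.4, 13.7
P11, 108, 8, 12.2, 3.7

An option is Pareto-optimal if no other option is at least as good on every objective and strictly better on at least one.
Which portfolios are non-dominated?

P1, P3, P5, P6, P8, P9, P10, P11

P1: not dominated.
P2: dominated by P3 (fees 25≤82, max drawdown 39≤39, volatility 9.8≤29.1, expected return 11.2≥4.8).
P3: not dominated (best fees).
P4: dominated by P8 (fees 67≤68, max drawdown 15≤31, volatility 5.0≤11.8, expected return 16.0≥8.2).
P5: not dominated.
P6: not dominated.
P7: dominated by P8 (fees 67≤114, max drawdown 15≤30, volatility 5.0≤8.9, expected return 16.0≥15.0).
P8: not dominated (best expected return).
P9: not dominated (best volatility).
P10: not dominated.
P11: not dominated (best max drawdown).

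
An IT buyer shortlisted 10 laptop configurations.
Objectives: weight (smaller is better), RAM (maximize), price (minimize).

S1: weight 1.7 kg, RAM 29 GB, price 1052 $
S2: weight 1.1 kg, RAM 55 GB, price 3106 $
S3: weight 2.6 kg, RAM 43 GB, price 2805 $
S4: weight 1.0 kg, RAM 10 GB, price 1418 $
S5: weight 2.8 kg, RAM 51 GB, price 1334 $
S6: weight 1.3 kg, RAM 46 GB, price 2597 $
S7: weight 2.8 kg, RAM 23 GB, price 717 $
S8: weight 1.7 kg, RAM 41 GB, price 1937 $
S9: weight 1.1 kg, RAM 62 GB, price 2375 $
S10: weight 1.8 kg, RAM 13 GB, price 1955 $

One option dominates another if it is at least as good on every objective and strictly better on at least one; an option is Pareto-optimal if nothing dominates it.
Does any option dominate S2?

Yes

S9 vs S2: weight 1.1≤1.1, RAM 62≥55, price 2375≤3106 — S9 is at least as good on every objective and strictly better on at least one, so S9 dominates S2.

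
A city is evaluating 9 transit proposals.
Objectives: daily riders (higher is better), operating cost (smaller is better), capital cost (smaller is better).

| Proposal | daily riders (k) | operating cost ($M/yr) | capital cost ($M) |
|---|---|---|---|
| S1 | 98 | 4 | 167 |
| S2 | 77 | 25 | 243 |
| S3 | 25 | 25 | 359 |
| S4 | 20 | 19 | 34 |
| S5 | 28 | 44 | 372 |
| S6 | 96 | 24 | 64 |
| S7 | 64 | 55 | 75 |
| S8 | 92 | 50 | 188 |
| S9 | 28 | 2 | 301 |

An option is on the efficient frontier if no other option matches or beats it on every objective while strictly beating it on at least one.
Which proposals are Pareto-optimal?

S1, S4, S6, S9

S1: not dominated (best daily riders).
S2: dominated by S1 (daily riders 98≥77, operating cost 4≤25, capital cost 167≤243).
S3: dominated by S1 (daily riders 98≥25, operating cost 4≤25, capital cost 167≤359).
S4: not dominated (best capital cost).
S5: dominated by S1 (daily riders 98≥28, operating cost 4≤44, capital cost 167≤372).
S6: not dominated.
S7: dominated by S6 (daily riders 96≥64, operating cost 24≤55, capital cost 64≤75).
S8: dominated by S1 (daily riders 98≥92, operating cost 4≤50, capital cost 167≤188).
S9: not dominated (best operating cost).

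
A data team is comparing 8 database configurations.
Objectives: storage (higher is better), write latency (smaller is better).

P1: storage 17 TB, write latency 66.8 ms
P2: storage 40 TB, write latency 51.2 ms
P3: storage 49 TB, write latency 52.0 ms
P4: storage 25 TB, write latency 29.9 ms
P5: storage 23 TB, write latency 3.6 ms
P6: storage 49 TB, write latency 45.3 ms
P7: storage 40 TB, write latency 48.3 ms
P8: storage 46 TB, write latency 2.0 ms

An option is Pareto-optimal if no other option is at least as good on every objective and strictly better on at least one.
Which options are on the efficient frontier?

P6, P8

P1: dominated by P2 (storage 40≥17, write latency 51.2≤66.8).
P2: dominated by P6 (storage 49≥40, write latency 45.3≤51.2).
P3: dominated by P6 (storage 49≥49, write latency 45.3≤52.0).
P4: dominated by P8 (storage 46≥25, write latency 2.0≤29.9).
P5: dominated by P8 (storage 46≥23, write latency 2.0≤3.6).
P6: not dominated.
P7: dominated by P6 (storage 49≥40, write latency 45.3≤48.3).
P8: not dominated (best write latency).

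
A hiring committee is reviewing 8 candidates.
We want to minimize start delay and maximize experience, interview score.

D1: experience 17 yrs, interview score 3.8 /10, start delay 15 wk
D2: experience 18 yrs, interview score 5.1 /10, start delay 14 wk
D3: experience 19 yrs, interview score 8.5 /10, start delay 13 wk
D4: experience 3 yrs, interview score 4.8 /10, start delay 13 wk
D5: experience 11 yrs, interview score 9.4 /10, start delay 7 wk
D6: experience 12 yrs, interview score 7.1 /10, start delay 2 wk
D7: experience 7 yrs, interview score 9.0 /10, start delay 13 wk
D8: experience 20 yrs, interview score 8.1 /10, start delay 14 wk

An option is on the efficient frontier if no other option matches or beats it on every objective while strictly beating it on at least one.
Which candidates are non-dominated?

D1: dominated by D2 (experience 18≥17, interview score 5.1≥3.8, start delay 14≤15).
D2: dominated by D3 (experience 19≥18, interview score 8.5≥5.1, start delay 13≤14).
D3: not dominated.
D4: dominated by D3 (experience 19≥3, interview score 8.5≥4.8, start delay 13≤13).
D5: not dominated (best interview score).
D6: not dominated (best start delay).
D7: dominated by D5 (experience 11≥7, interview score 9.4≥9.0, start delay 7≤13).
D8: not dominated (best experience).

D3, D5, D6, D8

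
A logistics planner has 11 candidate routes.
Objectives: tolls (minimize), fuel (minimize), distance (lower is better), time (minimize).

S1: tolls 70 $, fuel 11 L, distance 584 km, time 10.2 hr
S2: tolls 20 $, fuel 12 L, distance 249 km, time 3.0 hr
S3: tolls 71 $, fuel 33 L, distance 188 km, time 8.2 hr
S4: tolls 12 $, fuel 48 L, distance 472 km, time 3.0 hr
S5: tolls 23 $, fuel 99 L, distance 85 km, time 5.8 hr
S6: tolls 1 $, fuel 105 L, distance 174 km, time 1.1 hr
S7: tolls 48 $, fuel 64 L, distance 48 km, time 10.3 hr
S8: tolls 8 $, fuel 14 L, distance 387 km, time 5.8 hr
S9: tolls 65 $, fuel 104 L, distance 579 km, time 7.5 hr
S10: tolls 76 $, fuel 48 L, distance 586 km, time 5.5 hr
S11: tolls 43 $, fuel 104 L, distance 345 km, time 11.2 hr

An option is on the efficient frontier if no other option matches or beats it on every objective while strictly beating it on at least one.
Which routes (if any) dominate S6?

none

S1: worse on tolls (70 vs 1).
S2: worse on tolls (20 vs 1).
S3: worse on tolls (71 vs 1).
S4: worse on tolls (12 vs 1).
S5: worse on tolls (23 vs 1).
S7: worse on tolls (48 vs 1).
S8: worse on tolls (8 vs 1).
S9: worse on tolls (65 vs 1).
S10: worse on tolls (76 vs 1).
S11: worse on tolls (43 vs 1).
No option dominates S6.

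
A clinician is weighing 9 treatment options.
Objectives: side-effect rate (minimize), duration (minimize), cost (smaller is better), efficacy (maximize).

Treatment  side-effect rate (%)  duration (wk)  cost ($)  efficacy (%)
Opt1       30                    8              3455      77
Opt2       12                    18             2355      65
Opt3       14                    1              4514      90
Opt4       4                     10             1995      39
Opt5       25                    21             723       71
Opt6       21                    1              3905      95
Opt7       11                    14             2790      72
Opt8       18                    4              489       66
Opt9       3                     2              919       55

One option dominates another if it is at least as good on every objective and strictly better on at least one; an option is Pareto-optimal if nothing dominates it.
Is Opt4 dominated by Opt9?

Opt9 vs Opt4: side-effect rate 3≤4, duration 2≤10, cost 919≤1995, efficacy 55≥39 — Opt9 is at least as good on every objective with at least one strict improvement.

Yes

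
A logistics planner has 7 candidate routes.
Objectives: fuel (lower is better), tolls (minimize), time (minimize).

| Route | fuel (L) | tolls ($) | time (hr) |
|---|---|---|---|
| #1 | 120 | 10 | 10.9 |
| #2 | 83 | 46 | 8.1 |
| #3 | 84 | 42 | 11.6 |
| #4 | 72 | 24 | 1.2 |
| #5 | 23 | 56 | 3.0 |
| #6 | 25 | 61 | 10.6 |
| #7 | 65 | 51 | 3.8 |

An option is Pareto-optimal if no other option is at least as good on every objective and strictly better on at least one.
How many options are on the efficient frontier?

4

#1: not dominated (best tolls).
#2: dominated by #4 (fuel 72≤83, tolls 24≤46, time 1.2≤8.1).
#3: dominated by #4 (fuel 72≤84, tolls 24≤42, time 1.2≤11.6).
#4: not dominated (best time).
#5: not dominated (best fuel).
#6: dominated by #5 (fuel 23≤25, tolls 56≤61, time 3.0≤10.6).
#7: not dominated.
Pareto-optimal: #1, #4, #5, #7 → 4.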